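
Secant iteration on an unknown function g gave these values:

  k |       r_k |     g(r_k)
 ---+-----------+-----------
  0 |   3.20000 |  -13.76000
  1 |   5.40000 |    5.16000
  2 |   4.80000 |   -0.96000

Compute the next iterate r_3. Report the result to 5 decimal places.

4.89412

r_3 = 4.80000 − (-0.96000)·(4.80000 − 5.40000) / (-0.96000 − 5.16000)
   = 4.80000 − (0.5760000)/(-6.1200000) = 4.8941176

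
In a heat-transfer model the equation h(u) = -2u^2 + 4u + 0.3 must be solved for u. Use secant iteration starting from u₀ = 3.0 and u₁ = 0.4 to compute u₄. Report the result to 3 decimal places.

0.353

h(3.0) = -5.70000, h(0.4) = 1.58000
u₂ = 0.40000 − 1.58000·(0.40000 − 3.00000) / (1.58000 − (-5.70000)) = 0.40000 − (-4.10800)/(7.28000) = 0.96429
h(0.96429) = 2.29745
u₃ = 0.96429 − 2.29745·(0.96429 − 0.40000) / (2.29745 − 1.58000) = 0.96429 − (1.29642)/(0.71745) = -0.84270
h(-0.84270) = -4.49106
u₄ = -0.84270 − (-4.49106)·(-0.84270 − 0.96429) / (-4.49106 − 2.29745) = -0.84270 − (8.11527)/(-6.78851) = 0.35275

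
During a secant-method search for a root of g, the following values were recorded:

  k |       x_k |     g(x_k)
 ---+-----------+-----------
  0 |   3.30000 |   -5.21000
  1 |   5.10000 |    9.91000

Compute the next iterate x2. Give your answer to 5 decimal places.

3.92024

x2 = 5.10000 − 9.91000·(5.10000 − 3.30000) / (9.91000 − (-5.21000))
   = 5.10000 − (17.8380000)/(15.1200000) = 3.9202381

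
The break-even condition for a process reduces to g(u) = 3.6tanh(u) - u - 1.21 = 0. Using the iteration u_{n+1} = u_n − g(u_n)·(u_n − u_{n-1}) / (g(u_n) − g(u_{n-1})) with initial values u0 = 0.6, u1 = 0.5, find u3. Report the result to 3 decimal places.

g(0.6) = 0.12338, g(0.5) = -0.04638
u2 = 0.50000 − (-0.04638)·(0.50000 − 0.60000) / (-0.04638 − 0.12338) = 0.50000 − (0.00464)/(-0.16976) = 0.52732
g(0.52732) = 0.00267
u3 = 0.52732 − 0.00267·(0.52732 − 0.50000) / (0.00267 − (-0.04638)) = 0.52732 − (0.00007)/(0.04905) = 0.52583

0.526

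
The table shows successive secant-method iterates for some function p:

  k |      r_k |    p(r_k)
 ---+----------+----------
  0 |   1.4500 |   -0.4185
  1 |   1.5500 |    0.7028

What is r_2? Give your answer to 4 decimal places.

1.4873

r_2 = 1.5500 − 0.7028·(1.5500 − 1.4500) / (0.7028 − (-0.4185))
   = 1.5500 − (0.070280)/(1.121300) = 1.487323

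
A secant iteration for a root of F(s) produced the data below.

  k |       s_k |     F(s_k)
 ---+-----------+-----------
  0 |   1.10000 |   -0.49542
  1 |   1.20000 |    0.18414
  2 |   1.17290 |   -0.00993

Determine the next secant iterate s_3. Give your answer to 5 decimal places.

s_3 = 1.17290 − (-0.00993)·(1.17290 − 1.20000) / (-0.00993 − 0.18414)
   = 1.17290 − (0.0002691)/(-0.1940700) = 1.1742866

1.17429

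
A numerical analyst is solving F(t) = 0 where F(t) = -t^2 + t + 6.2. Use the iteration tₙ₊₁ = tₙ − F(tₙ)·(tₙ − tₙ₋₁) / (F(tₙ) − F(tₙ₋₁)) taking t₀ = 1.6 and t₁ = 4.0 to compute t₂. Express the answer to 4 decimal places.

F(1.6) = 5.240000, F(4.0) = -5.800000
t₂ = 4.000000 − (-5.800000)·(4.000000 − 1.600000) / (-5.800000 − 5.240000) = 4.000000 − (-13.920000)/(-11.040000) = 2.739130

2.7391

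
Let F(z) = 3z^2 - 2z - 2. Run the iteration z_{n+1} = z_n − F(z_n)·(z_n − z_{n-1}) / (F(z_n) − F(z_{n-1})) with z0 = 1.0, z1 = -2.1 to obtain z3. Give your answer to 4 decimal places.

F(1.0) = -1.000000, F(-2.1) = 15.430000
z2 = -2.100000 − 15.430000·(-2.100000 − 1.000000) / (15.430000 − (-1.000000)) = -2.100000 − (-47.833000)/(16.430000) = 0.811321
F(0.811321) = -1.647917
z3 = 0.811321 − (-1.647917)·(0.811321 − (-2.100000)) / (-1.647917 − 15.430000) = 0.811321 − (-4.797616)/(-17.077917) = 0.530396

0.5304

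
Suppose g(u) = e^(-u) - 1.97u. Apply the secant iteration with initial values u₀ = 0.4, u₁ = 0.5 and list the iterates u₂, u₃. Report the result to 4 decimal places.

g(0.4) = -0.117680, g(0.5) = -0.378469
u₂ = 0.500000 − (-0.378469)·(0.500000 − 0.400000) / (-0.378469 − (-0.117680)) = 0.500000 − (-0.037847)/(-0.260789) = 0.354875
g(0.354875) = 0.002156
u₃ = 0.354875 − 0.002156·(0.354875 − 0.500000) / (0.002156 − (-0.378469)) = 0.354875 − (-0.000313)/(0.380625) = 0.355698

0.3549, 0.3557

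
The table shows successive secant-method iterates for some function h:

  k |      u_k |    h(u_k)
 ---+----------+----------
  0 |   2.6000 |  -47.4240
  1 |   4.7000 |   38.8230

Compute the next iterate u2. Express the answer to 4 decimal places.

3.7547

u2 = 4.7000 − 38.8230·(4.7000 − 2.6000) / (38.8230 − (-47.4240))
   = 4.7000 − (81.528300)/(86.247000) = 3.754711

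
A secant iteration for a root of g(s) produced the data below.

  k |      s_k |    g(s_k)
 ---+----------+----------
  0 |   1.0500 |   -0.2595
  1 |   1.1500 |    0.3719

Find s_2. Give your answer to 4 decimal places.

s_2 = 1.1500 − 0.3719·(1.1500 − 1.0500) / (0.3719 − (-0.2595))
   = 1.1500 − (0.037190)/(0.631400) = 1.091099

1.0911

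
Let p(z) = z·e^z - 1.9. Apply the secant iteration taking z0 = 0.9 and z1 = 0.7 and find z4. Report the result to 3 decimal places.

0.829

p(0.9) = 0.31364, p(0.7) = -0.49037
z2 = 0.70000 − (-0.49037)·(0.70000 − 0.90000) / (-0.49037 − 0.31364) = 0.70000 − (0.09807)/(-0.80402) = 0.82198
p(0.82198) = -0.02999
z3 = 0.82198 − (-0.02999)·(0.82198 − 0.70000) / (-0.02999 − (-0.49037)) = 0.82198 − (-0.00366)/(0.46038) = 0.82993
p(0.82993) = 0.00315
z4 = 0.82993 − 0.00315·(0.82993 − 0.82198) / (0.00315 − (-0.02999)) = 0.82993 − (0.00003)/(0.03314) = 0.82917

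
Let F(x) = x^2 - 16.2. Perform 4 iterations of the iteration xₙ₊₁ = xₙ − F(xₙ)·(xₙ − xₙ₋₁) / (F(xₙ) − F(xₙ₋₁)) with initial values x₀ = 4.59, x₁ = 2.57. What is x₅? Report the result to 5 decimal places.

4.02492

F(4.59) = 4.8681000, F(2.57) = -9.5951000
x₂ = 2.5700000 − (-9.5951000)·(2.5700000 − 4.5900000) / (-9.5951000 − 4.8681000) = 2.5700000 − (19.3821020)/(-14.4632000) = 3.9100978
F(3.9100978) = -0.9111355
x₃ = 3.9100978 − (-0.9111355)·(3.9100978 − 2.5700000) / (-0.9111355 − (-9.5951000)) = 3.9100978 − (-1.2210106)/(8.6839645) = 4.0507030
F(4.0507030) = 0.2081945
x₄ = 4.0507030 − 0.2081945·(4.0507030 − 3.9100978) / (0.2081945 − (-0.9111355)) = 4.0507030 − (0.0292732)/(1.1193300) = 4.0245505
F(4.0245505) = -0.0029932
x₅ = 4.0245505 − (-0.0029932)·(4.0245505 − 4.0507030) / (-0.0029932 − 0.2081945) = 4.0245505 − (0.0000783)/(-0.2111878) = 4.0249212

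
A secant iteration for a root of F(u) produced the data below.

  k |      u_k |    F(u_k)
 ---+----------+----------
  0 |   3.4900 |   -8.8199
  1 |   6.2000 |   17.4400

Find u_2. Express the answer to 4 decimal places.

4.4002

u_2 = 6.2000 − 17.4400·(6.2000 − 3.4900) / (17.4400 − (-8.8199))
   = 6.2000 − (47.262400)/(26.259900) = 4.400206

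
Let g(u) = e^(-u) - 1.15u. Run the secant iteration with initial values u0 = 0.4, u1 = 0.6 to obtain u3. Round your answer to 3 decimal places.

g(0.4) = 0.21032, g(0.6) = -0.14119
u2 = 0.60000 − (-0.14119)·(0.60000 − 0.40000) / (-0.14119 − 0.21032) = 0.60000 − (-0.02824)/(-0.35151) = 0.51967
g(0.51967) = -0.00290
u3 = 0.51967 − (-0.00290)·(0.51967 − 0.60000) / (-0.00290 − (-0.14119)) = 0.51967 − (0.00023)/(0.13829) = 0.51798

0.518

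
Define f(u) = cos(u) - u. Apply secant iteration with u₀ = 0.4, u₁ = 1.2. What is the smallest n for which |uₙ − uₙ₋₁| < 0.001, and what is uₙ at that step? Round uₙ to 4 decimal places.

n = 5, uₙ = 0.7391

f(0.4) = 0.521061, f(1.2) = -0.837642
u₂ = 1.200000 − (-0.837642)·(0.800000)/(-1.358703) = 0.706799;  |Δ| = 0.493201
f(0.706799) = 0.053646
u₃ = 0.706799 − 0.053646·(-0.493201)/(0.891288) = 0.736484;  |Δ| = 0.029685
f(0.736484) = 0.004351
u₄ = 0.736484 − 0.004351·(0.029685)/(-0.049295) = 0.739104;  |Δ| = 0.002620
f(0.739104) = -0.000032
u₅ = 0.739104 − (-0.000032)·(0.002620)/(-0.004382) = 0.739085;  |Δ| = 0.000019
|u₅ − u₄| = 0.000019 < 0.001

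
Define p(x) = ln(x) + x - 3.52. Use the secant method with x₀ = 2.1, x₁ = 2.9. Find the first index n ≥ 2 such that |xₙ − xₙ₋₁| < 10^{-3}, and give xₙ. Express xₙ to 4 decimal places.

n = 4, xₙ = 2.5744

p(2.1) = -0.678063, p(2.9) = 0.444711
x₂ = 2.900000 − 0.444711·(0.800000)/(1.122773) = 2.583134;  |Δ| = 0.316866
p(2.583134) = 0.012138
x₃ = 2.583134 − 0.012138·(-0.316866)/(-0.432573) = 2.574243;  |Δ| = 0.008891
p(2.574243) = -0.000201
x₄ = 2.574243 − (-0.000201)·(-0.008891)/(-0.012339) = 2.574388;  |Δ| = 0.000145
|x₄ − x₃| = 0.000145 < 10^{-3}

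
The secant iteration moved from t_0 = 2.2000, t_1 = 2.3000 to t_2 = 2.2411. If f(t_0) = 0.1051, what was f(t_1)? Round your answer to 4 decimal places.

The secant line through (2.2000, 0.1051) and (2.3000, f(t_1)) crosses zero at t_2 = 2.2411.
So (2.2000, 0.1051), (2.3000, f(t_1)), (2.2411, 0) are collinear:
f(t_1) = 0.1051 · (2.3000 − 2.2411) / (2.2000 − 2.2411) = 0.1051 · (0.058900)/(-0.041100) = -0.150618

-0.1506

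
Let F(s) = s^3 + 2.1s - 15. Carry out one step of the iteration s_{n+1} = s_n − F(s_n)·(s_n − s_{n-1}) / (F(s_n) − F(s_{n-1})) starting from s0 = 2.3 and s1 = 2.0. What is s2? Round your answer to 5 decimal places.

F(2.3) = 1.9970000, F(2.0) = -2.8000000
s2 = 2.0000000 − (-2.8000000)·(2.0000000 − 2.3000000) / (-2.8000000 − 1.9970000) = 2.0000000 − (0.8400000)/(-4.7970000) = 2.1751094

2.17511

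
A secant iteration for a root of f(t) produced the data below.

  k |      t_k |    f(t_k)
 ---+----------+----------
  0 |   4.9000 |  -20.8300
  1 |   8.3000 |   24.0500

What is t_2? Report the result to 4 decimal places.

t_2 = 8.3000 − 24.0500·(8.3000 − 4.9000) / (24.0500 − (-20.8300))
   = 8.3000 − (81.770000)/(44.880000) = 6.478030

6.4780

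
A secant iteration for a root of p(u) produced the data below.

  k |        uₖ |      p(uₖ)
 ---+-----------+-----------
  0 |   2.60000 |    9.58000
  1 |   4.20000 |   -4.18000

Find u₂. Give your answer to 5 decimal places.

u₂ = 4.20000 − (-4.18000)·(4.20000 − 2.60000) / (-4.18000 − 9.58000)
   = 4.20000 − (-6.6880000)/(-13.7600000) = 3.7139535

3.71395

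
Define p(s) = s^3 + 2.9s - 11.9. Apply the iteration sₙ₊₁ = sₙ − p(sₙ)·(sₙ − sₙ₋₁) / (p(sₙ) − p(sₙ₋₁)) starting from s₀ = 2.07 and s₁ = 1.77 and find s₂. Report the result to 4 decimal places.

p(2.07) = 2.972743, p(1.77) = -1.221767
s₂ = 1.770000 − (-1.221767)·(1.770000 − 2.070000) / (-1.221767 − 2.972743) = 1.770000 − (0.366530)/(-4.194510) = 1.857383

1.8574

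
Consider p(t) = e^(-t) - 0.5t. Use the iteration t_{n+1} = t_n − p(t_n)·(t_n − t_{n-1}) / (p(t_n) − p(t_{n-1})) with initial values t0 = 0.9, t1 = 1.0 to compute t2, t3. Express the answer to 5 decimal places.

p(0.9) = -0.0434303, p(1.0) = -0.1321206
t2 = 1.0000000 − (-0.1321206)·(1.0000000 − 0.9000000) / (-0.1321206 − (-0.0434303)) = 1.0000000 − (-0.0132121)/(-0.0886902) = 0.8510314
p(0.8510314) = 0.0014586
t3 = 0.8510314 − 0.0014586·(0.8510314 − 1.0000000) / (0.0014586 − (-0.1321206)) = 0.8510314 − (-0.0002173)/(0.1335792) = 0.8526581

0.85103, 0.85266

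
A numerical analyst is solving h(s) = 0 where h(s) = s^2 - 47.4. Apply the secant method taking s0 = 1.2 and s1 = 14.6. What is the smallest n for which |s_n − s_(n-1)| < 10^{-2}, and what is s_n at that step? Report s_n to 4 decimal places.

h(1.2) = -45.960000, h(14.6) = 165.760000
s2 = 14.600000 − 165.760000·(13.400000)/(211.720000) = 4.108861;  |Δ| = 10.491139
h(4.108861) = -30.517263
s3 = 4.108861 − (-30.517263)·(-10.491139)/(-196.277263) = 5.740027;  |Δ| = 1.631166
h(5.740027) = -14.452089
s4 = 5.740027 − (-14.452089)·(1.631166)/(16.065174) = 7.207410;  |Δ| = 1.467383
h(7.207410) = 4.546758
s5 = 7.207410 − 4.546758·(1.467383)/(18.998847) = 6.856239;  |Δ| = 0.351171
h(6.856239) = -0.391981
s6 = 6.856239 − (-0.391981)·(-0.351171)/(-4.938739) = 6.884111;  |Δ| = 0.027872
h(6.884111) = -0.009011
s7 = 6.884111 − (-0.009011)·(0.027872)/(0.382970) = 6.884767;  |Δ| = 0.000656
|s7 − s6| = 0.000656 < 10^{-2}

n = 7, s_n = 6.8848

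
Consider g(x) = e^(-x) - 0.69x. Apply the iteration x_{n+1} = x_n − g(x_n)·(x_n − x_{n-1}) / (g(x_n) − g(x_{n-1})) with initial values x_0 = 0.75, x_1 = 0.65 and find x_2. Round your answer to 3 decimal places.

0.712

g(0.75) = -0.04513, g(0.65) = 0.07355
x_2 = 0.65000 − 0.07355·(0.65000 − 0.75000) / (0.07355 − (-0.04513)) = 0.65000 − (-0.00735)/(0.11868) = 0.71197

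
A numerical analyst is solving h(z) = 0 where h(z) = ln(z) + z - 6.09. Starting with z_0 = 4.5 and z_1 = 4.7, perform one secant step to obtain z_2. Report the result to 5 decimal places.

4.57058

h(4.5) = -0.0859226, h(4.7) = 0.1575625
z_2 = 4.7000000 − 0.1575625·(4.7000000 − 4.5000000) / (0.1575625 − (-0.0859226)) = 4.7000000 − (0.0315125)/(0.2434851) = 4.5705773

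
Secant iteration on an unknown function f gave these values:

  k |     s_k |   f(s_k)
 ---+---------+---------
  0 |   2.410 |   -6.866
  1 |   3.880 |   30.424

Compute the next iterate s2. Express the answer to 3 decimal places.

2.681

s2 = 3.880 − 30.424·(3.880 − 2.410) / (30.424 − (-6.866))
   = 3.880 − (44.72328)/(37.29000) = 2.68066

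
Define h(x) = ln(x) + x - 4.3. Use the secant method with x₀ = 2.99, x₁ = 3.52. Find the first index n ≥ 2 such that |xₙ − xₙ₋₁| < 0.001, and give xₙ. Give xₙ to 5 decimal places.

h(2.99) = -0.2147266, h(3.52) = 0.4784610
x₂ = 3.5200000 − 0.4784610·(0.5300000)/(0.6931876) = 3.1541765;  |Δ| = 0.3658235
h(3.1541765) = 0.0029039
x₃ = 3.1541765 − 0.0029039·(-0.3658235)/(-0.4755571) = 3.1519426;  |Δ| = 0.0022339
h(3.1519426) = -0.0000384
x₄ = 3.1519426 − (-0.0000384)·(-0.0022339)/(-0.0029423) = 3.1519718;  |Δ| = 0.0000292
|x₄ − x₃| = 0.0000292 < 0.001

n = 4, xₙ = 3.15197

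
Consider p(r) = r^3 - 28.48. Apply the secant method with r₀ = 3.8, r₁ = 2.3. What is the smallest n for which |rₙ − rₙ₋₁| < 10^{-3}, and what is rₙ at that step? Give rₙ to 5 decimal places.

n = 6, rₙ = 3.05384

p(3.8) = 26.3920000, p(2.3) = -16.3130000
r₂ = 2.3000000 − (-16.3130000)·(-1.5000000)/(-42.7050000) = 2.8729891;  |Δ| = 0.5729891
p(2.8729891) = -4.7661570
r₃ = 2.8729891 − (-4.7661570)·(0.5729891)/(11.5468430) = 3.1095002;  |Δ| = 0.2365111
p(3.1095002) = 1.5857301
r₄ = 3.1095002 − 1.5857301·(0.2365111)/(6.3518872) = 3.0504559;  |Δ| = 0.0590443
p(3.0504559) = -0.0946508
r₅ = 3.0504559 − (-0.0946508)·(-0.0590443)/(-1.6803810) = 3.0537817;  |Δ| = 0.0033258
p(3.0537817) = -0.0017074
r₆ = 3.0537817 − (-0.0017074)·(0.0033258)/(0.0929434) = 3.0538428;  |Δ| = 0.0000611
|r₆ − r₅| = 0.0000611 < 10^{-3}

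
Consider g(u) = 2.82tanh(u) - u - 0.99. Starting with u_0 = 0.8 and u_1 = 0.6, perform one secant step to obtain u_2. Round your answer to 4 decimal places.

g(0.8) = 0.082584, g(0.6) = -0.075520
u_2 = 0.600000 − (-0.075520)·(0.600000 − 0.800000) / (-0.075520 − 0.082584) = 0.600000 − (0.015104)/(-0.158104) = 0.695532

0.6955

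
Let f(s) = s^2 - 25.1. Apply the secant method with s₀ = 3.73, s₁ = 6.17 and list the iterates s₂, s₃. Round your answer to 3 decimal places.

f(3.73) = -11.18710, f(6.17) = 12.96890
s₂ = 6.17000 − 12.96890·(6.17000 − 3.73000) / (12.96890 − (-11.18710)) = 6.17000 − (31.64412)/(24.15600) = 4.86001
f(4.86001) = -1.48030
s₃ = 4.86001 − (-1.48030)·(4.86001 − 6.17000) / (-1.48030 − 12.96890) = 4.86001 − (1.93918)/(-14.44920) = 4.99422

4.860, 4.994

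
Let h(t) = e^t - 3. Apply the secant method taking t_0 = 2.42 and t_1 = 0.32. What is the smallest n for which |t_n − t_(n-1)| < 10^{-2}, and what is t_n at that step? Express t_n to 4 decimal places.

h(2.42) = 8.245859, h(0.32) = -1.622872
t_2 = 0.320000 − (-1.622872)·(-2.100000)/(-9.868732) = 0.665336;  |Δ| = 0.345336
h(0.665336) = -1.054855
t_3 = 0.665336 − (-1.054855)·(0.345336)/(0.568017) = 1.306655;  |Δ| = 0.641319
h(1.306655) = 0.693798
t_4 = 1.306655 − 0.693798·(0.641319)/(1.748653) = 1.052205;  |Δ| = 0.254450
h(1.052205) = -0.136042
t_5 = 1.052205 − (-0.136042)·(-0.254450)/(-0.829839) = 1.093919;  |Δ| = 0.041714
h(1.093919) = -0.014048
t_6 = 1.093919 − (-0.014048)·(0.041714)/(0.121994) = 1.098722;  |Δ| = 0.004804
|t_6 − t_5| = 0.004804 < 10^{-2}

n = 6, t_n = 1.0987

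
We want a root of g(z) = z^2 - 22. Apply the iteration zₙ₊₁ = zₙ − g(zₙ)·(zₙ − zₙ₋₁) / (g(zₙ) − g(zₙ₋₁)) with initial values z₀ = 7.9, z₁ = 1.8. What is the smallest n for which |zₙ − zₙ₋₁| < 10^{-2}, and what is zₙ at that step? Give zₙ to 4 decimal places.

n = 6, zₙ = 4.6904

g(7.9) = 40.410000, g(1.8) = -18.760000
z₂ = 1.800000 − (-18.760000)·(-6.100000)/(-59.170000) = 3.734021;  |Δ| = 1.934021
g(3.734021) = -8.057090
z₃ = 3.734021 − (-8.057090)·(1.934021)/(10.702910) = 5.189940;  |Δ| = 1.455920
g(5.189940) = 4.935481
z₄ = 5.189940 − 4.935481·(1.455920)/(12.992571) = 4.636881;  |Δ| = 0.553059
g(4.636881) = -0.499335
z₅ = 4.636881 − (-0.499335)·(-0.553059)/(-5.434817) = 4.687694;  |Δ| = 0.050814
g(4.687694) = -0.025521
z₆ = 4.687694 − (-0.025521)·(0.050814)/(0.473815) = 4.690431;  |Δ| = 0.002737
|z₆ − z₅| = 0.002737 < 10^{-2}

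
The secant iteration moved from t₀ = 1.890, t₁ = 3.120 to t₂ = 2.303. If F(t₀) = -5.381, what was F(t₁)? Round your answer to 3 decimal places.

10.645

The secant line through (1.890, -5.381) and (3.120, F(t₁)) crosses zero at t₂ = 2.303.
So (1.890, -5.381), (3.120, F(t₁)), (2.303, 0) are collinear:
F(t₁) = -5.381 · (3.120 − 2.303) / (1.890 − 2.303) = -5.381 · (0.81700)/(-0.41300) = 10.64474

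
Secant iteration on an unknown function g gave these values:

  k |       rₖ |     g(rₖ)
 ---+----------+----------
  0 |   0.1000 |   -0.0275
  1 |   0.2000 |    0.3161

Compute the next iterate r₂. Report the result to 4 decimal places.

r₂ = 0.2000 − 0.3161·(0.2000 − 0.1000) / (0.3161 − (-0.0275))
   = 0.2000 − (0.031610)/(0.343600) = 0.108003

0.1080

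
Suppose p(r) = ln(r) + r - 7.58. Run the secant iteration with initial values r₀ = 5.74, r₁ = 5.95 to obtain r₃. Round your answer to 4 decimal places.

5.8189

p(5.74) = -0.092541, p(5.95) = 0.153391
r₂ = 5.950000 − 0.153391·(5.950000 − 5.740000) / (0.153391 − (-0.092541)) = 5.950000 − (0.032212)/(0.245932) = 5.819020
p(5.819020) = 0.000152
r₃ = 5.819020 − 0.000152·(5.819020 − 5.950000) / (0.000152 − 0.153391) = 5.819020 − (-0.000020)/(-0.153239) = 5.818890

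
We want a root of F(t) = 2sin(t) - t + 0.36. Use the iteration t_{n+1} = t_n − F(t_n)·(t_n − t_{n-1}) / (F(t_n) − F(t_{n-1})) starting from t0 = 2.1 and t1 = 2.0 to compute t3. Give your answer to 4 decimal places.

2.0932

F(2.1) = -0.013581, F(2.0) = 0.178595
t2 = 2.000000 − 0.178595·(2.000000 − 2.100000) / (0.178595 − (-0.013581)) = 2.000000 − (-0.017859)/(0.192176) = 2.092933
F(2.092933) = 0.000578
t3 = 2.092933 − 0.000578·(2.092933 − 2.000000) / (0.000578 − 0.178595) = 2.092933 − (0.000054)/(-0.178017) = 2.093235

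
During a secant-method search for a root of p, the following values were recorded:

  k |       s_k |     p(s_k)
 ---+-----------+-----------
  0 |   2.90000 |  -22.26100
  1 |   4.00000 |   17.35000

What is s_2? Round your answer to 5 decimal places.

3.51819

s_2 = 4.00000 − 17.35000·(4.00000 − 2.90000) / (17.35000 − (-22.26100))
   = 4.00000 − (19.0850000)/(39.6110000) = 3.5181894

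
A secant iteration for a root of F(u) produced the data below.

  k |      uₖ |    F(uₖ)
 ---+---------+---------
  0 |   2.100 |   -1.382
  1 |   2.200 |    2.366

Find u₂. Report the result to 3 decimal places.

u₂ = 2.200 − 2.366·(2.200 − 2.100) / (2.366 − (-1.382))
   = 2.200 − (0.23660)/(3.74800) = 2.13687

2.137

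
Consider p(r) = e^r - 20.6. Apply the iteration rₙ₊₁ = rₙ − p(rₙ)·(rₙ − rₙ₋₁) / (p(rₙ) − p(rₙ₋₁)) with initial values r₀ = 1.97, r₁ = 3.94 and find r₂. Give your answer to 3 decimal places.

p(1.97) = -13.42932, p(3.94) = 30.81860
r₂ = 3.94000 − 30.81860·(3.94000 − 1.97000) / (30.81860 − (-13.42932)) = 3.94000 − (60.71264)/(44.24792) = 2.56790

2.568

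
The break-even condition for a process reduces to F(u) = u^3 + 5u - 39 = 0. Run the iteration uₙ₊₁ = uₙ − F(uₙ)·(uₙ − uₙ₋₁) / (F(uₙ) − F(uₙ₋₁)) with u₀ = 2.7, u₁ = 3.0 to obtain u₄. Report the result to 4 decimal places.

2.9037

F(2.7) = -5.817000, F(3.0) = 3.000000
u₂ = 3.000000 − 3.000000·(3.000000 − 2.700000) / (3.000000 − (-5.817000)) = 3.000000 − (0.900000)/(8.817000) = 2.897924
F(2.897924) = -0.173706
u₃ = 2.897924 − (-0.173706)·(2.897924 − 3.000000) / (-0.173706 − 3.000000) = 2.897924 − (0.017731)/(-3.173706) = 2.903511
F(2.903511) = -0.004745
u₄ = 2.903511 − (-0.004745)·(2.903511 − 2.897924) / (-0.004745 − (-0.173706)) = 2.903511 − (-0.000027)/(0.168961) = 2.903668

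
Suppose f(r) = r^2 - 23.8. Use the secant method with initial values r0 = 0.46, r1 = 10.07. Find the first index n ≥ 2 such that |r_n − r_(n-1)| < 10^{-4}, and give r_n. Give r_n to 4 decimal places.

f(0.46) = -23.588400, f(10.07) = 77.604900
r2 = 10.070000 − 77.604900·(9.610000)/(101.193300) = 2.700114;  |Δ| = 7.369886
f(2.700114) = -16.509385
r3 = 2.700114 − (-16.509385)·(-7.369886)/(-94.114285) = 3.992928;  |Δ| = 1.292814
f(3.992928) = -7.856525
r4 = 3.992928 − (-7.856525)·(1.292814)/(8.652860) = 5.166763;  |Δ| = 1.173835
f(5.166763) = 2.895438
r5 = 5.166763 − 2.895438·(1.173835)/(10.751963) = 4.850656;  |Δ| = 0.316107
f(4.850656) = -0.271133
r6 = 4.850656 − (-0.271133)·(-0.316107)/(-3.166571) = 4.877722;  |Δ| = 0.027066
f(4.877722) = -0.007823
r7 = 4.877722 − (-0.007823)·(0.027066)/(0.263310) = 4.878527;  |Δ| = 0.000804
f(4.878527) = 0.000022
r8 = 4.878527 − 0.000022·(0.000804)/(0.007846) = 4.878524;  |Δ| = 0.000002
|r8 − r7| = 0.000002 < 10^{-4}

n = 8, r_n = 4.8785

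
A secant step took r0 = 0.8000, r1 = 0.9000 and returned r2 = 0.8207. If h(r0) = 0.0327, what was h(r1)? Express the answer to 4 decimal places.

The secant line through (0.8000, 0.0327) and (0.9000, h(r1)) crosses zero at r2 = 0.8207.
So (0.8000, 0.0327), (0.9000, h(r1)), (0.8207, 0) are collinear:
h(r1) = 0.0327 · (0.9000 − 0.8207) / (0.8000 − 0.8207) = 0.0327 · (0.079300)/(-0.020700) = -0.125271

-0.1253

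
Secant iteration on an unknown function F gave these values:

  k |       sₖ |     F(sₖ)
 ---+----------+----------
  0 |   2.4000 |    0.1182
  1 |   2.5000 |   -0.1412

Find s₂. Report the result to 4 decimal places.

2.4456

s₂ = 2.5000 − (-0.1412)·(2.5000 − 2.4000) / (-0.1412 − 0.1182)
   = 2.5000 − (-0.014120)/(-0.259400) = 2.445567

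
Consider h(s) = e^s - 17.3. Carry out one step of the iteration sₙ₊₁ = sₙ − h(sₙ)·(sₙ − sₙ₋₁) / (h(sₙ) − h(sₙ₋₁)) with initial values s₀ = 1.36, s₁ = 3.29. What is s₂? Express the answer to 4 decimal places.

2.4874

h(1.36) = -13.403807, h(3.29) = 9.542864
s₂ = 3.290000 − 9.542864·(3.290000 − 1.360000) / (9.542864 − (-13.403807)) = 3.290000 − (18.417727)/(22.946670) = 2.487368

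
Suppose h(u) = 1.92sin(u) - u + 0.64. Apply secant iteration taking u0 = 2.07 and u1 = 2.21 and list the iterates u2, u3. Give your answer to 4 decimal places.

h(2.07) = 0.255691, h(2.21) = -0.029064
u2 = 2.210000 − (-0.029064)·(2.210000 − 2.070000) / (-0.029064 − 0.255691) = 2.210000 − (-0.004069)/(-0.284755) = 2.195711
h(2.195711) = 0.001434
u3 = 2.195711 − 0.001434·(2.195711 − 2.210000) / (0.001434 − (-0.029064)) = 2.195711 − (-0.000020)/(0.030498) = 2.196383

2.1957, 2.1964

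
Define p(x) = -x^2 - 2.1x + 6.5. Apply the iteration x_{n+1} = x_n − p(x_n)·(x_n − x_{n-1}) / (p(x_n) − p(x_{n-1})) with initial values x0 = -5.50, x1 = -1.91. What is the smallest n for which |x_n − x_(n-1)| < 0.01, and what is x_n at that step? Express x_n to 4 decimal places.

n = 6, x_n = -3.8073

p(-5.50) = -12.200000, p(-1.91) = 6.862900
x2 = -1.910000 − 6.862900·(3.590000)/(19.062900) = -3.202448;  |Δ| = 1.292448
p(-3.202448) = 2.969467
x3 = -3.202448 − 2.969467·(-1.292448)/(-3.893433) = -4.188180;  |Δ| = 0.985732
p(-4.188180) = -2.245675
x4 = -4.188180 − (-2.245675)·(-0.985732)/(-5.215142) = -3.763717;  |Δ| = 0.424463
p(-3.763717) = 0.238238
x5 = -3.763717 − 0.238238·(0.424463)/(2.483913) = -3.804429;  |Δ| = 0.040711
p(-3.804429) = 0.015623
x6 = -3.804429 − 0.015623·(-0.040711)/(-0.222615) = -3.807286;  |Δ| = 0.002857
|x6 − x5| = 0.002857 < 0.01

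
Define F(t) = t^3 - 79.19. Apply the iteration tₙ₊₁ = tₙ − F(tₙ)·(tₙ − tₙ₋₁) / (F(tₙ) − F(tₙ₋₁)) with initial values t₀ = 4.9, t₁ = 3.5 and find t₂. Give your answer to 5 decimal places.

4.17993

F(4.9) = 38.4590000, F(3.5) = -36.3150000
t₂ = 3.5000000 − (-36.3150000)·(3.5000000 − 4.9000000) / (-36.3150000 − 38.4590000) = 3.5000000 − (50.8410000)/(-74.7740000) = 4.1799289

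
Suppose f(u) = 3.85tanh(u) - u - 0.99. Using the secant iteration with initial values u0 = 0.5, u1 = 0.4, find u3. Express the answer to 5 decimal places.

f(0.5) = 0.2891511, f(0.4) = 0.0728035
u2 = 0.4000000 − 0.0728035·(0.4000000 − 0.5000000) / (0.0728035 − 0.2891511) = 0.4000000 − (-0.0072804)/(-0.2163476) = 0.3663488
f(0.3663488) = -0.0057921
u3 = 0.3663488 − (-0.0057921)·(0.3663488 − 0.4000000) / (-0.0057921 − 0.0728035) = 0.3663488 − (0.0001949)/(-0.0785956) = 0.3688288

0.36883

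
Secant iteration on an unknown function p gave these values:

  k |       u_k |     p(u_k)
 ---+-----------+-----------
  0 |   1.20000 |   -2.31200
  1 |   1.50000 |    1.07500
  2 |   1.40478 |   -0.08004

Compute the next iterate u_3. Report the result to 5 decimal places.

u_3 = 1.40478 − (-0.08004)·(1.40478 − 1.50000) / (-0.08004 − 1.07500)
   = 1.40478 − (0.0076214)/(-1.1550400) = 1.4113784

1.41138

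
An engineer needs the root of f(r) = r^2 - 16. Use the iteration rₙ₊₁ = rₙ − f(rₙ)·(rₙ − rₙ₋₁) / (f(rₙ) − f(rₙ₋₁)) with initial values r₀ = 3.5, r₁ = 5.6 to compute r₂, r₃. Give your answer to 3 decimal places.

3.912, 3.985

f(3.5) = -3.75000, f(5.6) = 15.36000
r₂ = 5.60000 − 15.36000·(5.60000 − 3.50000) / (15.36000 − (-3.75000)) = 5.60000 − (32.25600)/(19.11000) = 3.91209
f(3.91209) = -0.69557
r₃ = 3.91209 − (-0.69557)·(3.91209 − 5.60000) / (-0.69557 − 15.36000) = 3.91209 − (1.17406)/(-16.05557) = 3.98521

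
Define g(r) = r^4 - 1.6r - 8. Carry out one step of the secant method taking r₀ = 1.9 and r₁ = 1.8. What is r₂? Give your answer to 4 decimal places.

g(1.9) = 1.992100, g(1.8) = -0.382400
r₂ = 1.800000 − (-0.382400)·(1.800000 − 1.900000) / (-0.382400 − 1.992100) = 1.800000 − (0.038240)/(-2.374500) = 1.816104

1.8161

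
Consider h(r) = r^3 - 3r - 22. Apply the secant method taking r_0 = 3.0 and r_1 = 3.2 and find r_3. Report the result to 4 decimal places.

3.1572

h(3.0) = -4.000000, h(3.2) = 1.168000
r_2 = 3.200000 − 1.168000·(3.200000 − 3.000000) / (1.168000 − (-4.000000)) = 3.200000 − (0.233600)/(5.168000) = 3.154799
h(3.154799) = -0.065456
r_3 = 3.154799 − (-0.065456)·(3.154799 − 3.200000) / (-0.065456 − 1.168000) = 3.154799 − (0.002959)/(-1.233456) = 3.157197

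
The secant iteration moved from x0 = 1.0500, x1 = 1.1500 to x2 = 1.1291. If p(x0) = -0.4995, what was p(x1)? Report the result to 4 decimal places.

0.1320

The secant line through (1.0500, -0.4995) and (1.1500, p(x1)) crosses zero at x2 = 1.1291.
So (1.0500, -0.4995), (1.1500, p(x1)), (1.1291, 0) are collinear:
p(x1) = -0.4995 · (1.1500 − 1.1291) / (1.0500 − 1.1291) = -0.4995 · (0.020900)/(-0.079100) = 0.131979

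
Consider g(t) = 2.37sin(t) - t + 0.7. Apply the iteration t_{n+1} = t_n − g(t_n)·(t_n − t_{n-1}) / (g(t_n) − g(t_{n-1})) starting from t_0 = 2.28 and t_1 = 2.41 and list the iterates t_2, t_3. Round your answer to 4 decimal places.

2.3623, 2.3635

g(2.28) = 0.218547, g(2.41) = -0.126708
t_2 = 2.410000 − (-0.126708)·(2.410000 − 2.280000) / (-0.126708 − 0.218547) = 2.410000 − (-0.016472)/(-0.345256) = 2.362290
g(2.362290) = 0.003306
t_3 = 2.362290 − 0.003306·(2.362290 − 2.410000) / (0.003306 − (-0.126708)) = 2.362290 − (-0.000158)/(0.130015) = 2.363503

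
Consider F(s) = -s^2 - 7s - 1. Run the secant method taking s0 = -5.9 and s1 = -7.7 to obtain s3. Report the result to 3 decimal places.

-6.840

F(-5.9) = 5.49000, F(-7.7) = -6.39000
s2 = -7.70000 − (-6.39000)·(-7.70000 − (-5.90000)) / (-6.39000 − 5.49000) = -7.70000 − (11.50200)/(-11.88000) = -6.73182
F(-6.73182) = 0.80535
s3 = -6.73182 − 0.80535·(-6.73182 − (-7.70000)) / (0.80535 − (-6.39000)) = -6.73182 − (0.77973)/(7.19535) = -6.84018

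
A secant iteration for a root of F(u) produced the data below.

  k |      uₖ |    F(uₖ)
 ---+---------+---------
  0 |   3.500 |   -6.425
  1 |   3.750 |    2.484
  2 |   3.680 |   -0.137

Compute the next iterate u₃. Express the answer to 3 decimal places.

u₃ = 3.680 − (-0.137)·(3.680 − 3.750) / (-0.137 − 2.484)
   = 3.680 − (0.00959)/(-2.62100) = 3.68366

3.684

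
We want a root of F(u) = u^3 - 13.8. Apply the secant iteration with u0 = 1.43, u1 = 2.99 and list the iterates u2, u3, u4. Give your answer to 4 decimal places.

F(1.43) = -10.875793, F(2.99) = 12.930899
u2 = 2.990000 − 12.930899·(2.990000 − 1.430000) / (12.930899 − (-10.875793)) = 2.990000 − (20.172202)/(23.806692) = 2.142667
F(2.142667) = -3.962973
u3 = 2.142667 − (-3.962973)·(2.142667 − 2.990000) / (-3.962973 − 12.930899) = 2.142667 − (3.357959)/(-16.893872) = 2.341435
F(2.341435) = -0.963516
u4 = 2.341435 − (-0.963516)·(2.341435 − 2.142667) / (-0.963516 − (-3.962973)) = 2.341435 − (-0.191516)/(2.999457) = 2.405285

2.1427, 2.3414, 2.4053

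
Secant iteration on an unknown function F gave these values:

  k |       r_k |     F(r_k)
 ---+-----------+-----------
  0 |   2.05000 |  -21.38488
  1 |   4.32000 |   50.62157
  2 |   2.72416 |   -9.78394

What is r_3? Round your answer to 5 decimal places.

2.98264

r_3 = 2.72416 − (-9.78394)·(2.72416 − 4.32000) / (-9.78394 − 50.62157)
   = 2.72416 − (15.6136028)/(-60.4055100) = 2.9826398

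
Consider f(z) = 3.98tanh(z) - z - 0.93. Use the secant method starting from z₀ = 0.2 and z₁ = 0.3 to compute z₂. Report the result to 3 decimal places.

0.326

f(0.2) = -0.34445, f(0.3) = -0.07058
z₂ = 0.30000 − (-0.07058)·(0.30000 − 0.20000) / (-0.07058 − (-0.34445)) = 0.30000 − (-0.00706)/(0.27387) = 0.32577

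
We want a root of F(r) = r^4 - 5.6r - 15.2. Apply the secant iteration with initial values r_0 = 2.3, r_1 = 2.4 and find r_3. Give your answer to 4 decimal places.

F(2.3) = -0.095900, F(2.4) = 4.537600
r_2 = 2.400000 − 4.537600·(2.400000 − 2.300000) / (4.537600 − (-0.095900)) = 2.400000 − (0.453760)/(4.633500) = 2.302070
F(2.302070) = -0.006626
r_3 = 2.302070 − (-0.006626)·(2.302070 − 2.400000) / (-0.006626 − 4.537600) = 2.302070 − (0.000649)/(-4.544226) = 2.302212

2.3022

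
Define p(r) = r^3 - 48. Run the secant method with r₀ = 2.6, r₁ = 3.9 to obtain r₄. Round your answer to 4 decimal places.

3.6344

p(2.6) = -30.424000, p(3.9) = 11.319000
r₂ = 3.900000 − 11.319000·(3.900000 − 2.600000) / (11.319000 − (-30.424000)) = 3.900000 − (14.714700)/(41.743000) = 3.547493
p(3.547493) = -3.355842
r₃ = 3.547493 − (-3.355842)·(3.547493 − 3.900000) / (-3.355842 − 11.319000) = 3.547493 − (1.182958)/(-14.674842) = 3.628104
p(3.628104) = -0.242753
r₄ = 3.628104 − (-0.242753)·(3.628104 − 3.547493) / (-0.242753 − (-3.355842)) = 3.628104 − (-0.019569)/(3.113088) = 3.634390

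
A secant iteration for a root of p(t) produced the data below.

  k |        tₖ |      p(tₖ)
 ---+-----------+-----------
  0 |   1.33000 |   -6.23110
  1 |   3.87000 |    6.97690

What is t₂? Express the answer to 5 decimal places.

2.52829

t₂ = 3.87000 − 6.97690·(3.87000 − 1.33000) / (6.97690 − (-6.23110))
   = 3.87000 − (17.7213260)/(13.2080000) = 2.5282885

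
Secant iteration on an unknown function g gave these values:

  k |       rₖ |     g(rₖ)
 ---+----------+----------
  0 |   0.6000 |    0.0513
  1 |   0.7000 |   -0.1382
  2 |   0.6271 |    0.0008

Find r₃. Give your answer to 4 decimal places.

0.6275

r₃ = 0.6271 − 0.0008·(0.6271 − 0.7000) / (0.0008 − (-0.1382))
   = 0.6271 − (-0.000058)/(0.139000) = 0.627520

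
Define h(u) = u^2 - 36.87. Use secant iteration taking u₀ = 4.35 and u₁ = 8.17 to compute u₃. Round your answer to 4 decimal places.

6.0287

h(4.35) = -17.947500, h(8.17) = 29.878900
u₂ = 8.170000 − 29.878900·(8.170000 − 4.350000) / (29.878900 − (-17.947500)) = 8.170000 − (114.137398)/(47.826400) = 5.783506
h(5.783506) = -3.421054
u₃ = 5.783506 − (-3.421054)·(5.783506 − 8.170000) / (-3.421054 − 29.878900) = 5.783506 − (8.164323)/(-33.299954) = 6.028682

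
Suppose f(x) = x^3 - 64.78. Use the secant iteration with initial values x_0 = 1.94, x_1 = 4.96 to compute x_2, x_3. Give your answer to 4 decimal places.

3.4531, 3.8931

f(1.94) = -57.478616, f(4.96) = 57.243936
x_2 = 4.960000 − 57.243936·(4.960000 − 1.940000) / (57.243936 − (-57.478616)) = 4.960000 − (172.876687)/(114.722552) = 3.453089
f(3.453089) = -23.605979
x_3 = 3.453089 − (-23.605979)·(3.453089 − 4.960000) / (-23.605979 − 57.243936) = 3.453089 − (35.572112)/(-80.849915) = 3.893066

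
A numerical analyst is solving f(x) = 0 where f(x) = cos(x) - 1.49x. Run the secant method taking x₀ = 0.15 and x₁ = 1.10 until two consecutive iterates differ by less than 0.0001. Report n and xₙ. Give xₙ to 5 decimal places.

n = 5, xₙ = 0.56635

f(0.15) = 0.7652711, f(1.10) = -1.1854039
x₂ = 1.1000000 − (-1.1854039)·(0.9500000)/(-1.9506750) = 0.5226954;  |Δ| = 0.5773046
f(0.5226954) = 0.0876607
x₃ = 0.5226954 − 0.0876607·(-0.5773046)/(1.2730645) = 0.5624474;  |Δ| = 0.0397520
f(0.5624474) = 0.0079059
x₄ = 0.5624474 − 0.0079059·(0.0397520)/(-0.0797547) = 0.5663879;  |Δ| = 0.0039405
f(0.5663879) = -0.0000734
x₅ = 0.5663879 − (-0.0000734)·(0.0039405)/(-0.0079793) = 0.5663517;  |Δ| = 0.0000362
|x₅ − x₄| = 0.0000362 < 0.0001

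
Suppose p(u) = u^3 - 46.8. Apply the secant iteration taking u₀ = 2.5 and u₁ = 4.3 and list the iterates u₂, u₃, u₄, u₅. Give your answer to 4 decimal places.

p(2.5) = -31.175000, p(4.3) = 32.707000
u₂ = 4.300000 − 32.707000·(4.300000 − 2.500000) / (32.707000 − (-31.175000)) = 4.300000 − (58.872600)/(63.882000) = 3.378416
p(3.378416) = -8.239776
u₃ = 3.378416 − (-8.239776)·(3.378416 − 4.300000) / (-8.239776 − 32.707000) = 3.378416 − (7.593642)/(-40.946776) = 3.563868
p(3.563868) = -1.534761
u₄ = 3.563868 − (-1.534761)·(3.563868 − 3.378416) / (-1.534761 − (-8.239776)) = 3.563868 − (-0.284624)/(6.705015) = 3.606317
p(3.606317) = 0.102050
u₅ = 3.606317 − 0.102050·(3.606317 − 3.563868) / (0.102050 − (-1.534761)) = 3.606317 − (0.004332)/(1.636811) = 3.603671

3.3784, 3.5639, 3.6063, 3.6037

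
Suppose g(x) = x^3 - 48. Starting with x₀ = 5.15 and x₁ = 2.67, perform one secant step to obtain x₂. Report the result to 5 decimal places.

3.28107

g(5.15) = 88.5908750, g(2.67) = -28.9658370
x₂ = 2.6700000 − (-28.9658370)·(2.6700000 − 5.1500000) / (-28.9658370 − 88.5908750) = 2.6700000 − (71.8352758)/(-117.5567120) = 3.2810691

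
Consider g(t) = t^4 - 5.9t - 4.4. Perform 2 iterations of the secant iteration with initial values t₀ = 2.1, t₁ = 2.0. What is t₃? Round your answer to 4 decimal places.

g(2.1) = 2.658100, g(2.0) = -0.200000
t₂ = 2.000000 − (-0.200000)·(2.000000 − 2.100000) / (-0.200000 − 2.658100) = 2.000000 − (0.020000)/(-2.858100) = 2.006998
g(2.006998) = -0.016183
t₃ = 2.006998 − (-0.016183)·(2.006998 − 2.000000) / (-0.016183 − (-0.200000)) = 2.006998 − (-0.000113)/(0.183817) = 2.007614

2.0076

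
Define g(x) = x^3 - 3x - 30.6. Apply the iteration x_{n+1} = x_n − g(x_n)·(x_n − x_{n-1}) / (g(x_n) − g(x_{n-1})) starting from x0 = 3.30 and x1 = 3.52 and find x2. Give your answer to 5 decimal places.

3.44306

g(3.30) = -4.5630000, g(3.52) = 2.4542080
x2 = 3.5200000 − 2.4542080·(3.5200000 − 3.3000000) / (2.4542080 − (-4.5630000)) = 3.5200000 − (0.5399258)/(7.0172080) = 3.4430569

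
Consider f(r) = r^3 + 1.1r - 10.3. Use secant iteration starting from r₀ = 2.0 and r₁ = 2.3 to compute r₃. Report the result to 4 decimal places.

2.0075

f(2.0) = -0.100000, f(2.3) = 4.397000
r₂ = 2.300000 − 4.397000·(2.300000 − 2.000000) / (4.397000 − (-0.100000)) = 2.300000 − (1.319100)/(4.497000) = 2.006671
f(2.006671) = -0.012341
r₃ = 2.006671 − (-0.012341)·(2.006671 − 2.300000) / (-0.012341 − 4.397000) = 2.006671 − (0.003620)/(-4.409341) = 2.007492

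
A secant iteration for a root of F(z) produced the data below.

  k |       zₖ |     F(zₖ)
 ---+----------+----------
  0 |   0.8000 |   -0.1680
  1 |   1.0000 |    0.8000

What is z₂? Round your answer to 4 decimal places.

0.8347

z₂ = 1.0000 − 0.8000·(1.0000 − 0.8000) / (0.8000 − (-0.1680))
   = 1.0000 − (0.160000)/(0.968000) = 0.834711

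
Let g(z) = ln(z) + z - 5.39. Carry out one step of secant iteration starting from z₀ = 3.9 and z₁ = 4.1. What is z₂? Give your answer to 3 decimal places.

g(3.9) = -0.12902, g(4.1) = 0.12099
z₂ = 4.10000 − 0.12099·(4.10000 − 3.90000) / (0.12099 − (-0.12902)) = 4.10000 − (0.02420)/(0.25001) = 4.00321

4.003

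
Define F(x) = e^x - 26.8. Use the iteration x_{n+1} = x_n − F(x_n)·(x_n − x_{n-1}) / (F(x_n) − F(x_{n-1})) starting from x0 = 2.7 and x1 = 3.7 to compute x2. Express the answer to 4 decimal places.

3.1662

F(2.7) = -11.920268, F(3.7) = 13.647304
x2 = 3.700000 − 13.647304·(3.700000 − 2.700000) / (13.647304 − (-11.920268)) = 3.700000 − (13.647304)/(25.567573) = 3.166226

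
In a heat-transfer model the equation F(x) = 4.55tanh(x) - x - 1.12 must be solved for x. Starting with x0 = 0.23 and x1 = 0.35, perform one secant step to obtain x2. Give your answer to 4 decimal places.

F(0.23) = -0.321571, F(0.35) = 0.060509
x2 = 0.350000 − 0.060509·(0.350000 − 0.230000) / (0.060509 − (-0.321571)) = 0.350000 − (0.007261)/(0.382080) = 0.330996

0.3310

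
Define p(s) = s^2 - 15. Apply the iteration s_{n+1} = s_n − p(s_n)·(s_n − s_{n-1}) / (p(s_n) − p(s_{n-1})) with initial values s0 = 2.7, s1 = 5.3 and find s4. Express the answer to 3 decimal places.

3.874

p(2.7) = -7.71000, p(5.3) = 13.09000
s2 = 5.30000 − 13.09000·(5.30000 − 2.70000) / (13.09000 − (-7.71000)) = 5.30000 − (34.03400)/(20.80000) = 3.66375
p(3.66375) = -1.57694
s3 = 3.66375 − (-1.57694)·(3.66375 − 5.30000) / (-1.57694 − 13.09000) = 3.66375 − (2.58026)/(-14.66694) = 3.83967
p(3.83967) = -0.25691
s4 = 3.83967 − (-0.25691)·(3.83967 − 3.66375) / (-0.25691 − (-1.57694)) = 3.83967 − (-0.04520)/(1.32003) = 3.87391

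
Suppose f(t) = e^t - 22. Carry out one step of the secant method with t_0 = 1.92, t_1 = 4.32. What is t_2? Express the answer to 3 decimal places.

2.453

f(1.92) = -15.17904, f(4.32) = 53.18863
t_2 = 4.32000 − 53.18863·(4.32000 − 1.92000) / (53.18863 − (-15.17904)) = 4.32000 − (127.65271)/(68.36767) = 2.45285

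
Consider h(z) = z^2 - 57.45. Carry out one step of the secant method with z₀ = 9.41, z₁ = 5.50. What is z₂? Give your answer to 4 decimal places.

7.3243

h(9.41) = 31.098100, h(5.50) = -27.200000
z₂ = 5.500000 − (-27.200000)·(5.500000 − 9.410000) / (-27.200000 − 31.098100) = 5.500000 − (106.352000)/(-58.298100) = 7.324279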